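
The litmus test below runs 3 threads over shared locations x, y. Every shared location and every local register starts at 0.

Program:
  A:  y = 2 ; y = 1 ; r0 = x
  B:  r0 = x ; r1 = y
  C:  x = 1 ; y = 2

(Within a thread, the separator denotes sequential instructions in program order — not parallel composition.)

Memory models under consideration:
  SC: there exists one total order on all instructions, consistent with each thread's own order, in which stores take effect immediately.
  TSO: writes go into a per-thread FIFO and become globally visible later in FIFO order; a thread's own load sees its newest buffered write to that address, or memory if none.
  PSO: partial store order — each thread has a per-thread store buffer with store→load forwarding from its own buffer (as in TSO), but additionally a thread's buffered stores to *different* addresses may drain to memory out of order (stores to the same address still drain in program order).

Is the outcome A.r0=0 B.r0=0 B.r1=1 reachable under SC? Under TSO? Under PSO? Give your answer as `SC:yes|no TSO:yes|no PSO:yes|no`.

SC:yes TSO:yes PSO:yes

outcome vector order: (A.r0,B.r0,B.r1)
SC (11): <0 0 0>; <0 0 1>; <0 0 2>; <0 1 1>; <0 1 2>; <1 0 0>; <1 0 1>; <1 0 2>; <1 1 0>; <1 1 1>; <1 1 2>
TSO (12): <0 0 0>; <0 0 1>; <0 0 2>; <0 1 0>; <0 1 1>; <0 1 2>; <1 0 0>; <1 0 1>; <1 0 2>; <1 1 0>; <1 1 1>; <1 1 2>
PSO (12): <0 0 0>; <0 0 1>; <0 0 2>; <0 1 0>; <0 1 1>; <0 1 2>; <1 0 0>; <1 0 1>; <1 0 2>; <1 1 0>; <1 1 1>; <1 1 2>
target <0 0 1> ∈ {SC,TSO,PSO}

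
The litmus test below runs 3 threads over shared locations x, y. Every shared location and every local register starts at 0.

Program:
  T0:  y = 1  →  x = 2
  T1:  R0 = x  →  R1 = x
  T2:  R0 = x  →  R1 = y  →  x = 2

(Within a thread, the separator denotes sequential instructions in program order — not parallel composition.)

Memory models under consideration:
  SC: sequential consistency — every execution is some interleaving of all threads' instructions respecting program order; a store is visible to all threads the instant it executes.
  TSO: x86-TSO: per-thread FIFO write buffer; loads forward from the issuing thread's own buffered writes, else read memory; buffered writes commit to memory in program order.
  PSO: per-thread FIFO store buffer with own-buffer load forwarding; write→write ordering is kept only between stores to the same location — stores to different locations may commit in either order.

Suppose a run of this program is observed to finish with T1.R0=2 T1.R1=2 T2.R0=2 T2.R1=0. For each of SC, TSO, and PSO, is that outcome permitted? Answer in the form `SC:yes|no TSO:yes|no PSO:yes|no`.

outcome vector order: (T1.R0,T1.R1,T2.R0,T2.R1)
SC: 9 outcomes — {<0 0 0 0>; <0 0 0 1>; <0 0 2 1>; <0 2 0 0>; <0 2 0 1>; <0 2 2 1>; <2 2 0 0>; <2 2 0 1>; <2 2 2 1>}
TSO: 9 outcomes — {<0 0 0 0>; <0 0 0 1>; <0 0 2 1>; <0 2 0 0>; <0 2 0 1>; <0 2 2 1>; <2 2 0 0>; <2 2 0 1>; <2 2 2 1>}
PSO: 12 outcomes — {<0 0 0 0>; <0 0 0 1>; <0 0 2 0>; <0 0 2 1>; <0 2 0 0>; <0 2 0 1>; <0 2 2 0>; <0 2 2 1>; <2 2 0 0>; <2 2 0 1>; <2 2 2 0>; <2 2 2 1>}
target <2 2 2 0> ∈ {PSO}

SC:no TSO:no PSO:yes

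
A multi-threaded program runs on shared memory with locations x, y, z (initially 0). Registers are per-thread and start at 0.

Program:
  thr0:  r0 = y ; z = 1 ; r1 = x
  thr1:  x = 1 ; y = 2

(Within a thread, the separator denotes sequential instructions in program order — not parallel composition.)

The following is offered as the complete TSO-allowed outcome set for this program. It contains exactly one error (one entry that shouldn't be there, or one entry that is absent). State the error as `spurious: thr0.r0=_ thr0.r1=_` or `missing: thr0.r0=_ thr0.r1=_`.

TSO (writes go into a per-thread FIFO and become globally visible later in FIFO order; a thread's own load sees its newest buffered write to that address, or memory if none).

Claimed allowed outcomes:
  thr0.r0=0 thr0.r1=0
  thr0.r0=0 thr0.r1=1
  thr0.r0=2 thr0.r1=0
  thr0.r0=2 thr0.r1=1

outcome vector order: (thr0.r0,thr0.r1)
[TSO] allowed = {(0,0), (0,1), (2,1)}
claimed∖TSO = {(2,0)}

spurious: thr0.r0=2 thr0.r1=0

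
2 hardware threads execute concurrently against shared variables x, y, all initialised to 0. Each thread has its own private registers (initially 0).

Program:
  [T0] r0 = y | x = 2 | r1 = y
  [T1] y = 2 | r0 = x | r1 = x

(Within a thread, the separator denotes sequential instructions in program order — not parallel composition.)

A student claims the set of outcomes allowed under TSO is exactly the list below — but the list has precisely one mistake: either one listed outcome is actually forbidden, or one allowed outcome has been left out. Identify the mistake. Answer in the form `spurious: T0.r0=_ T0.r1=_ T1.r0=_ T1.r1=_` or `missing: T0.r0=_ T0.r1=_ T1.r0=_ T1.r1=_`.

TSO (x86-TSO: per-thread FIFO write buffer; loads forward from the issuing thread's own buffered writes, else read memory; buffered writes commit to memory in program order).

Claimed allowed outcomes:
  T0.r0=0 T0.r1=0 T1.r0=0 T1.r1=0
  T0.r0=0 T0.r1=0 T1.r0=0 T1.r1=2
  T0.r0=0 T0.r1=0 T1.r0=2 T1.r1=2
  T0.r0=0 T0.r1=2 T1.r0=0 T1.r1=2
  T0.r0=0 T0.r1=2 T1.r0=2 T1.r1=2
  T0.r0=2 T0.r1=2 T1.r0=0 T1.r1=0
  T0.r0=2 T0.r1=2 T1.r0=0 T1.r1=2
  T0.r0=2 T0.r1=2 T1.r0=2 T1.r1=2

missing: T0.r0=0 T0.r1=2 T1.r0=0 T1.r1=0

outcome vector order: (T0.r0,T0.r1,T1.r0,T1.r1)
TSO (9): 0/0/0/0; 0/0/0/2; 0/0/2/2; 0/2/0/0; 0/2/0/2; 0/2/2/2; 2/2/0/0; 2/2/0/2; 2/2/2/2
TSO∖claimed = {0/2/0/0}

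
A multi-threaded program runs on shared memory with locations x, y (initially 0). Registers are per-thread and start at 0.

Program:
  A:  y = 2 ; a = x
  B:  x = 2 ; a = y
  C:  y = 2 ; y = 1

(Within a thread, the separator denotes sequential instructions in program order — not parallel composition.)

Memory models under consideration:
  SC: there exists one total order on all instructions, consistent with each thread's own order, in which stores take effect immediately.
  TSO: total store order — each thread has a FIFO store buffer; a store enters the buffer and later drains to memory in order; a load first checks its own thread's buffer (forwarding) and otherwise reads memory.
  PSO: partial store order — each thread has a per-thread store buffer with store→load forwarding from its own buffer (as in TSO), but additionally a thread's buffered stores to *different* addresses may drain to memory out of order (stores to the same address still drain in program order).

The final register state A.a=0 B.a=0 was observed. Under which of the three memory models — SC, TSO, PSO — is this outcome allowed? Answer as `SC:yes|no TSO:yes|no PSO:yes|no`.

SC:no TSO:yes PSO:yes

outcome vector order: (A.a,B.a)
[SC] allowed = {0/1; 0/2; 2/0; 2/1; 2/2}
[TSO] allowed = {0/0; 0/1; 0/2; 2/0; 2/1; 2/2}
[PSO] allowed = {0/0; 0/1; 0/2; 2/0; 2/1; 2/2}
target 0/0 ∈ {TSO,PSO}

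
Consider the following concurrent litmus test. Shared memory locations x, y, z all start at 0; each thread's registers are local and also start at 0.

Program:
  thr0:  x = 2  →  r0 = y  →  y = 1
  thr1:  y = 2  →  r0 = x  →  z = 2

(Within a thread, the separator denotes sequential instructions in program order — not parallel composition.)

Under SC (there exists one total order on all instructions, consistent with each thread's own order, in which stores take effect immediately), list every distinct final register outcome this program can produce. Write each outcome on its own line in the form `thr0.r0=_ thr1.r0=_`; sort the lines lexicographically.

outcome vector order: (thr0.r0,thr1.r0)
|SC outcomes| = 3

thr0.r0=0 thr1.r0=2
thr0.r0=2 thr1.r0=0
thr0.r0=2 thr1.r0=2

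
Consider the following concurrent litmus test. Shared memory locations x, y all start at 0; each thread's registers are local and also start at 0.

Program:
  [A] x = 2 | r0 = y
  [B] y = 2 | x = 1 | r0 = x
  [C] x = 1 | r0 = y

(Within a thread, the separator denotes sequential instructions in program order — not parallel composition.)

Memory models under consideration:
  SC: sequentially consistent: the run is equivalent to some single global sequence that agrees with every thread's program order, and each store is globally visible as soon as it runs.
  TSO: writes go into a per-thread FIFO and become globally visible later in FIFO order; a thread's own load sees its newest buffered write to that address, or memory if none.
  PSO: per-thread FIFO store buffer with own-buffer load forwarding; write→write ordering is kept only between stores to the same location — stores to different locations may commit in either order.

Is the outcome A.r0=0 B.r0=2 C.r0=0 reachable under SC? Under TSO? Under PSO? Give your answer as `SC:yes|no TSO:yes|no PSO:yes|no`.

outcome vector order: (A.r0,B.r0,C.r0)
SC: 6 outcomes — {(0,1,0), (0,1,2), (2,1,0), (2,1,2), (2,2,0), (2,2,2)}
TSO: 8 outcomes — {(0,1,0), (0,1,2), (0,2,0), (0,2,2), (2,1,0), (2,1,2), (2,2,0), (2,2,2)}
PSO: 8 outcomes — {(0,1,0), (0,1,2), (0,2,0), (0,2,2), (2,1,0), (2,1,2), (2,2,0), (2,2,2)}
target (0,2,0) ∈ {TSO,PSO}

SC:no TSO:yes PSO:yes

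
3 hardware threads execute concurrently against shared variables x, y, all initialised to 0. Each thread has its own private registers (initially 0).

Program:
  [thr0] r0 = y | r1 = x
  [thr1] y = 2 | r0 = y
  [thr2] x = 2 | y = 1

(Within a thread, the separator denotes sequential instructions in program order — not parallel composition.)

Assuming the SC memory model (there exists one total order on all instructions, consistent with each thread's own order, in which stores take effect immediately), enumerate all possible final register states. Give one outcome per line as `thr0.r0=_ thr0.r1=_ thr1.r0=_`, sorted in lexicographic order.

outcome vector order: (thr0.r0,thr0.r1,thr1.r0)
|SC outcomes| = 10

thr0.r0=0 thr0.r1=0 thr1.r0=1
thr0.r0=0 thr0.r1=0 thr1.r0=2
thr0.r0=0 thr0.r1=2 thr1.r0=1
thr0.r0=0 thr0.r1=2 thr1.r0=2
thr0.r0=1 thr0.r1=2 thr1.r0=1
thr0.r0=1 thr0.r1=2 thr1.r0=2
thr0.r0=2 thr0.r1=0 thr1.r0=1
thr0.r0=2 thr0.r1=0 thr1.r0=2
thr0.r0=2 thr0.r1=2 thr1.r0=1
thr0.r0=2 thr0.r1=2 thr1.r0=2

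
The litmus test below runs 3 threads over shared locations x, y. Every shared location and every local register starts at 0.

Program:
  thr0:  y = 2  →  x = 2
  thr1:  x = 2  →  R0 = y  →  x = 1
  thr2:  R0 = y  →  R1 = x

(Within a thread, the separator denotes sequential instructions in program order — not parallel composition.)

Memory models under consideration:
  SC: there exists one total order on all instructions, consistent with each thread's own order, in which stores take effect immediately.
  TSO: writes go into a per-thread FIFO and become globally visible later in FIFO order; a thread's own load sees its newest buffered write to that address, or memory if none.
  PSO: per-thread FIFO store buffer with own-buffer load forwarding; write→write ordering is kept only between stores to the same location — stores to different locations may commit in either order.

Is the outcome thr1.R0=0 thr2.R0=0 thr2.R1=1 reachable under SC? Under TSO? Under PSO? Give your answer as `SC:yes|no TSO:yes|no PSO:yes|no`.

outcome vector order: (thr1.R0,thr2.R0,thr2.R1)
SC: 11 outcomes — {(0,0,0); (0,0,1); (0,0,2); (0,2,1); (0,2,2); (2,0,0); (2,0,1); (2,0,2); (2,2,0); (2,2,1); (2,2,2)}
TSO: 12 outcomes — {(0,0,0); (0,0,1); (0,0,2); (0,2,0); (0,2,1); (0,2,2); (2,0,0); (2,0,1); (2,0,2); (2,2,0); (2,2,1); (2,2,2)}
PSO: 12 outcomes — {(0,0,0); (0,0,1); (0,0,2); (0,2,0); (0,2,1); (0,2,2); (2,0,0); (2,0,1); (2,0,2); (2,2,0); (2,2,1); (2,2,2)}
target (0,0,1) ∈ {SC,TSO,PSO}

SC:yes TSO:yes PSO:yes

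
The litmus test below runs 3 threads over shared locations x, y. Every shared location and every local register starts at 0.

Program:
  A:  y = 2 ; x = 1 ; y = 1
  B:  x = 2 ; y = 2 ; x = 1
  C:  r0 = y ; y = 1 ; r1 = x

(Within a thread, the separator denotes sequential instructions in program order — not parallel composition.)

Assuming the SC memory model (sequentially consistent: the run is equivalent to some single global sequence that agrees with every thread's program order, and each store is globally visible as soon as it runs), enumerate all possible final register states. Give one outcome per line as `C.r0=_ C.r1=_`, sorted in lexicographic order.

C.r0=0 C.r1=0
C.r0=0 C.r1=1
C.r0=0 C.r1=2
C.r0=1 C.r1=1
C.r0=1 C.r1=2
C.r0=2 C.r1=0
C.r0=2 C.r1=1
C.r0=2 C.r1=2

outcome vector order: (C.r0,C.r1)
|SC outcomes| = 8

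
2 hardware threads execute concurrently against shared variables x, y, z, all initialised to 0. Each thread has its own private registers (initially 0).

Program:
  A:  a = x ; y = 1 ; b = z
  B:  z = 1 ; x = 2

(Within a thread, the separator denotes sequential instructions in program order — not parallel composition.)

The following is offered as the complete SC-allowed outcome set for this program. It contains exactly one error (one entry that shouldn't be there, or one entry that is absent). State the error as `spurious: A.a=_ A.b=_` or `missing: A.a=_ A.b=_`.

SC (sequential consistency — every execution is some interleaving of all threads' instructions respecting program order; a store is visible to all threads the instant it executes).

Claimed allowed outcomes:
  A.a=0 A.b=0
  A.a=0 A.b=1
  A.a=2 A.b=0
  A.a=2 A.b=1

outcome vector order: (A.a,A.b)
[SC] allowed = {00; 01; 21}
claimed∖SC = {20}

spurious: A.a=2 A.b=0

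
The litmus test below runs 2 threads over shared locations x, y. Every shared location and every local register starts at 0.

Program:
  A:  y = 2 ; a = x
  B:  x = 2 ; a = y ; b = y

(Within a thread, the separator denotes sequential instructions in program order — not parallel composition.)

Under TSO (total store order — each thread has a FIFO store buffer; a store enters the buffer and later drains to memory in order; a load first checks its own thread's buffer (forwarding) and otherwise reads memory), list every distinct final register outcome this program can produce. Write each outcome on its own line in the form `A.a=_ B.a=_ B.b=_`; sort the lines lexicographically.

A.a=0 B.a=0 B.b=0
A.a=0 B.a=0 B.b=2
A.a=0 B.a=2 B.b=2
A.a=2 B.a=0 B.b=0
A.a=2 B.a=0 B.b=2
A.a=2 B.a=2 B.b=2

outcome vector order: (A.a,B.a,B.b)
|TSO outcomes| = 6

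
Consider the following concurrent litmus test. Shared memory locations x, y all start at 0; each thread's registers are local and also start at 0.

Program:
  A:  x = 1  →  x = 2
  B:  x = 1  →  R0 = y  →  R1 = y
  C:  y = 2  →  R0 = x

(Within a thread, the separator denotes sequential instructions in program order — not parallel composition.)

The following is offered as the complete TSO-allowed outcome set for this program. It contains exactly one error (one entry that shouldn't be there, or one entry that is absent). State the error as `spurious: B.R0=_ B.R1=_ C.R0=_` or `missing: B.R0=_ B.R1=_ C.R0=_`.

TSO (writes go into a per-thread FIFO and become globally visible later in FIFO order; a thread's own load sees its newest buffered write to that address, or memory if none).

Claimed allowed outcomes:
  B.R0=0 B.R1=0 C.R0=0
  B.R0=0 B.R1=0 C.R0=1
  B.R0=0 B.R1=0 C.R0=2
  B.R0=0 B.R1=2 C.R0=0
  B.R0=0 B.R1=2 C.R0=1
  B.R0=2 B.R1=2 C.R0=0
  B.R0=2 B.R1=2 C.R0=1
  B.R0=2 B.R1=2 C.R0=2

missing: B.R0=0 B.R1=2 C.R0=2

outcome vector order: (B.R0,B.R1,C.R0)
TSO: 9 outcomes — {0/0/0; 0/0/1; 0/0/2; 0/2/0; 0/2/1; 0/2/2; 2/2/0; 2/2/1; 2/2/2}
TSO∖claimed = {0/2/2}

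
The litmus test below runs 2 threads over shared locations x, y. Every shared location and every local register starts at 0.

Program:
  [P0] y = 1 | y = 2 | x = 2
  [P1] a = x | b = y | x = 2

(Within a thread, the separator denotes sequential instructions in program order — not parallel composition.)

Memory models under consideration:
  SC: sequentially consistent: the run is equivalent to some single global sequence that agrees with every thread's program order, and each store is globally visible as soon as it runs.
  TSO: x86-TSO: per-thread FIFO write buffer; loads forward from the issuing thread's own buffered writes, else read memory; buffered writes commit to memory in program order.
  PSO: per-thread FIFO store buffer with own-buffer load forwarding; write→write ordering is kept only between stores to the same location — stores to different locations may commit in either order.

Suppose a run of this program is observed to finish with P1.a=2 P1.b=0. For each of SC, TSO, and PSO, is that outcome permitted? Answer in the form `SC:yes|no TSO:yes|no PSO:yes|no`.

outcome vector order: (P1.a,P1.b)
SC: 4 outcomes — {00, 01, 02, 22}
TSO: 4 outcomes — {00, 01, 02, 22}
PSO: 6 outcomes — {00, 01, 02, 20, 21, 22}
target 20 ∈ {PSO}

SC:no TSO:no PSO:yes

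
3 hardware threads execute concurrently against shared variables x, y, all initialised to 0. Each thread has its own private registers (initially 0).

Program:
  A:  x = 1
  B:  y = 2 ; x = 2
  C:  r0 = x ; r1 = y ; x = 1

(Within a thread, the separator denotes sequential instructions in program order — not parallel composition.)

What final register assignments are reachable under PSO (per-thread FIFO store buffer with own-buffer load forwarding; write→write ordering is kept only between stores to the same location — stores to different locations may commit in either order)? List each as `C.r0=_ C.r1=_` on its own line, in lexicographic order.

outcome vector order: (C.r0,C.r1)
|PSO outcomes| = 6

C.r0=0 C.r1=0
C.r0=0 C.r1=2
C.r0=1 C.r1=0
C.r0=1 C.r1=2
C.r0=2 C.r1=0
C.r0=2 C.r1=2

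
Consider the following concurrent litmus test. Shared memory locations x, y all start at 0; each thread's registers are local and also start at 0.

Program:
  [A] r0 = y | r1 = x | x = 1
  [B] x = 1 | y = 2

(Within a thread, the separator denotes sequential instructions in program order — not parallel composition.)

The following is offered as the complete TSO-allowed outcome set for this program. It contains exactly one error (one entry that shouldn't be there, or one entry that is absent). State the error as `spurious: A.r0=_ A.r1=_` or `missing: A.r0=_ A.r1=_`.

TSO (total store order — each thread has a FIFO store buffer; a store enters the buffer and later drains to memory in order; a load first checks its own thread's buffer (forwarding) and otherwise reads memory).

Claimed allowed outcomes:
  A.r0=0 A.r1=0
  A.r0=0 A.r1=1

missing: A.r0=2 A.r1=1

outcome vector order: (A.r0,A.r1)
under TSO → 00 01 21
TSO∖claimed = {21}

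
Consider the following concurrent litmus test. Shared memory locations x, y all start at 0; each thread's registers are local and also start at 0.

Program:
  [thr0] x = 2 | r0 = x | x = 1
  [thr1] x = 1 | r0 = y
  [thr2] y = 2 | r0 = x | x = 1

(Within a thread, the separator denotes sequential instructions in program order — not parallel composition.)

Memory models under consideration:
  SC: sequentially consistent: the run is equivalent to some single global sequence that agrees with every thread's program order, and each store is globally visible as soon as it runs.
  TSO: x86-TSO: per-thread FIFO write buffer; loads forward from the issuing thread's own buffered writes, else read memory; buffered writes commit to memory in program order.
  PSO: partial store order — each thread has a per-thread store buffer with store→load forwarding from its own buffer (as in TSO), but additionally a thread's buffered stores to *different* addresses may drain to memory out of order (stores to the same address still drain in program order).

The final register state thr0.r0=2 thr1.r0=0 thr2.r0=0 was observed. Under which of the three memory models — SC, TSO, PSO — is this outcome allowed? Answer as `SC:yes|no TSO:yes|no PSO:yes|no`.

outcome vector order: (thr0.r0,thr1.r0,thr2.r0)
SC: 10 outcomes — {<1 0 1> <1 0 2> <1 2 0> <1 2 1> <1 2 2> <2 0 1> <2 0 2> <2 2 0> <2 2 1> <2 2 2>}
TSO: 12 outcomes — {<1 0 0> <1 0 1> <1 0 2> <1 2 0> <1 2 1> <1 2 2> <2 0 0> <2 0 1> <2 0 2> <2 2 0> <2 2 1> <2 2 2>}
PSO: 12 outcomes — {<1 0 0> <1 0 1> <1 0 2> <1 2 0> <1 2 1> <1 2 2> <2 0 0> <2 0 1> <2 0 2> <2 2 0> <2 2 1> <2 2 2>}
target <2 0 0> ∈ {TSO,PSO}

SC:no TSO:yes PSO:yes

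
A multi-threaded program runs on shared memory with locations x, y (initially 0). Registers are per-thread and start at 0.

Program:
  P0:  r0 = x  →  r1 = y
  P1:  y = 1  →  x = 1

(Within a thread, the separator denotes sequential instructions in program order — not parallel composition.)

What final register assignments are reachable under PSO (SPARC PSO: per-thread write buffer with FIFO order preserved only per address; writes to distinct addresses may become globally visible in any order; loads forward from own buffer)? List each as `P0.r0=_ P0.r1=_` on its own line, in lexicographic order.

outcome vector order: (P0.r0,P0.r1)
|PSO outcomes| = 4

P0.r0=0 P0.r1=0
P0.r0=0 P0.r1=1
P0.r0=1 P0.r1=0
P0.r0=1 P0.r1=1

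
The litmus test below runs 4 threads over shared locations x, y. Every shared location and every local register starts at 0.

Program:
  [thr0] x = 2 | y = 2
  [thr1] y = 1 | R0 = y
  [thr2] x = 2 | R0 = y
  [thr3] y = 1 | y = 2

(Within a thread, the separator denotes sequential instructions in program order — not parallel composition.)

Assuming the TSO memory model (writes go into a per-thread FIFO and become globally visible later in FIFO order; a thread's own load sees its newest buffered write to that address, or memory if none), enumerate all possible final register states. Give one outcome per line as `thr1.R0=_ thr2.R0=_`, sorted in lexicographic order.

thr1.R0=1 thr2.R0=0
thr1.R0=1 thr2.R0=1
thr1.R0=1 thr2.R0=2
thr1.R0=2 thr2.R0=0
thr1.R0=2 thr2.R0=1
thr1.R0=2 thr2.R0=2

outcome vector order: (thr1.R0,thr2.R0)
|TSO outcomes| = 6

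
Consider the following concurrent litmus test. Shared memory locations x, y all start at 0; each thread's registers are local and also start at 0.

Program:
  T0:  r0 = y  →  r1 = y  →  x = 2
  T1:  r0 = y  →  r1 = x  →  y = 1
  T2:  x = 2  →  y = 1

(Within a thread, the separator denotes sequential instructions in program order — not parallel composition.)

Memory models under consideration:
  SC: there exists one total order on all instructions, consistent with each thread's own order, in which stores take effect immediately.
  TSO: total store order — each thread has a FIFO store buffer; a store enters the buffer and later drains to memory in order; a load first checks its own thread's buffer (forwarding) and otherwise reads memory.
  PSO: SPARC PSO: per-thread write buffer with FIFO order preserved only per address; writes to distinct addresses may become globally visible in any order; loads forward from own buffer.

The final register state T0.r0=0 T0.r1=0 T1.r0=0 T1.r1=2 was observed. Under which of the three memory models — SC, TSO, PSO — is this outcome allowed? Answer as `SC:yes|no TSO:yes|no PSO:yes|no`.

SC:yes TSO:yes PSO:yes

outcome vector order: (T0.r0,T0.r1,T1.r0,T1.r1)
under SC → <0 0 0 0> <0 0 0 2> <0 0 1 2> <0 1 0 0> <0 1 0 2> <0 1 1 2> <1 1 0 0> <1 1 0 2> <1 1 1 2>
under TSO → <0 0 0 0> <0 0 0 2> <0 0 1 2> <0 1 0 0> <0 1 0 2> <0 1 1 2> <1 1 0 0> <1 1 0 2> <1 1 1 2>
under PSO → <0 0 0 0> <0 0 0 2> <0 0 1 0> <0 0 1 2> <0 1 0 0> <0 1 0 2> <0 1 1 0> <0 1 1 2> <1 1 0 0> <1 1 0 2> <1 1 1 0> <1 1 1 2>
target <0 0 0 2> ∈ {SC,TSO,PSO}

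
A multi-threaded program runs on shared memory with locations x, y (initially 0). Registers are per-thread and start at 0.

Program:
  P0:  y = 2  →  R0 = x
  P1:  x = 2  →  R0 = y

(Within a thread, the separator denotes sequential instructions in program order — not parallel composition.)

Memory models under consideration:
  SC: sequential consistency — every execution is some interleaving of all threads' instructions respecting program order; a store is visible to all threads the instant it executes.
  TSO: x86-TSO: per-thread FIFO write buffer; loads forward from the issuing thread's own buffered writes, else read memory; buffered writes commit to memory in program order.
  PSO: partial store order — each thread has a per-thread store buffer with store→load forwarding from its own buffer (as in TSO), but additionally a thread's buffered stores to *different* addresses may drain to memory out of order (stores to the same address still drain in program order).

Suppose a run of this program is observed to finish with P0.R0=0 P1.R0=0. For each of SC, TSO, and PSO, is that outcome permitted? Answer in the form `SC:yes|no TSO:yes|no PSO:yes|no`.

outcome vector order: (P0.R0,P1.R0)
SC: 3 outcomes — {0/2 2/0 2/2}
TSO: 4 outcomes — {0/0 0/2 2/0 2/2}
PSO: 4 outcomes — {0/0 0/2 2/0 2/2}
target 0/0 ∈ {TSO,PSO}

SC:no TSO:yes PSO:yes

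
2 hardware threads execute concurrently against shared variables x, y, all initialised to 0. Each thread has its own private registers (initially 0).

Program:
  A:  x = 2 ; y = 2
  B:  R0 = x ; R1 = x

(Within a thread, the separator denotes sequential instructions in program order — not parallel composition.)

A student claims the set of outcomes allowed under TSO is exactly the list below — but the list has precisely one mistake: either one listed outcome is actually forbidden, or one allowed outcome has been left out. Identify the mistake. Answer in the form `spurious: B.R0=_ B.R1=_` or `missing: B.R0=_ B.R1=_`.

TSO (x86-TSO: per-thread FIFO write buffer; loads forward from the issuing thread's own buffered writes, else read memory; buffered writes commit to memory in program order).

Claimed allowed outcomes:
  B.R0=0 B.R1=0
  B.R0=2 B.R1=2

outcome vector order: (B.R0,B.R1)
TSO: 3 outcomes — {00, 02, 22}
TSO∖claimed = {02}

missing: B.R0=0 B.R1=2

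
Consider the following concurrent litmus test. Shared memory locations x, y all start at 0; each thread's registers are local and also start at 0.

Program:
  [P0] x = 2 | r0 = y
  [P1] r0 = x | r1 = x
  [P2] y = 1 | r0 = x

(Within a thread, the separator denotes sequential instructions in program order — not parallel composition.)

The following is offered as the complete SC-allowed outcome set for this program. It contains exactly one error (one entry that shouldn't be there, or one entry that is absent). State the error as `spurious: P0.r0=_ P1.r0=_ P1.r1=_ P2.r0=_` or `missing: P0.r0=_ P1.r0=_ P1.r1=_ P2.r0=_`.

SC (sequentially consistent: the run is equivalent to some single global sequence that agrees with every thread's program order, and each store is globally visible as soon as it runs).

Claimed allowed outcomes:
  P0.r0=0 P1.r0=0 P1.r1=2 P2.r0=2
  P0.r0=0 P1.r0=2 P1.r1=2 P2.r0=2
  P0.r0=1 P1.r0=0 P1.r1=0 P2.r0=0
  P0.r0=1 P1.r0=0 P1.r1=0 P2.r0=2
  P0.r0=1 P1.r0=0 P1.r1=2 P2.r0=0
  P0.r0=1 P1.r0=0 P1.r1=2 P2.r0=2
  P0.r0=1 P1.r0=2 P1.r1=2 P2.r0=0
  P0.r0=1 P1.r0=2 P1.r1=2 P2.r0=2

outcome vector order: (P0.r0,P1.r0,P1.r1,P2.r0)
[SC] allowed = {<0 0 0 2>, <0 0 2 2>, <0 2 2 2>, <1 0 0 0>, <1 0 0 2>, <1 0 2 0>, <1 0 2 2>, <1 2 2 0>, <1 2 2 2>}
SC∖claimed = {<0 0 0 2>}

missing: P0.r0=0 P1.r0=0 P1.r1=0 P2.r0=2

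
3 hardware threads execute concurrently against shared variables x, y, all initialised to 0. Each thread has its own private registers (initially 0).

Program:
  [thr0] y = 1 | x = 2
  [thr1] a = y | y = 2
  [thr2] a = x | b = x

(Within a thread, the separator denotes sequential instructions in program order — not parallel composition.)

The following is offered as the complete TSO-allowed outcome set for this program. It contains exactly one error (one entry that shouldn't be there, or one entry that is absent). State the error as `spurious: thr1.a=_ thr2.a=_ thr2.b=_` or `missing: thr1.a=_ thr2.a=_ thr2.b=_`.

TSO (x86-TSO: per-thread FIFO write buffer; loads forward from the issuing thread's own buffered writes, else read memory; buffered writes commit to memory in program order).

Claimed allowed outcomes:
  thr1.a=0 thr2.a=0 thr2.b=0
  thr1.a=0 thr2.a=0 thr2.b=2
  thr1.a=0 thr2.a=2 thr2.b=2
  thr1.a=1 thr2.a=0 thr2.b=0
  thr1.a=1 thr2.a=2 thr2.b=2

outcome vector order: (thr1.a,thr2.a,thr2.b)
TSO (6): (0,0,0), (0,0,2), (0,2,2), (1,0,0), (1,0,2), (1,2,2)
TSO∖claimed = {(1,0,2)}

missing: thr1.a=1 thr2.a=0 thr2.b=2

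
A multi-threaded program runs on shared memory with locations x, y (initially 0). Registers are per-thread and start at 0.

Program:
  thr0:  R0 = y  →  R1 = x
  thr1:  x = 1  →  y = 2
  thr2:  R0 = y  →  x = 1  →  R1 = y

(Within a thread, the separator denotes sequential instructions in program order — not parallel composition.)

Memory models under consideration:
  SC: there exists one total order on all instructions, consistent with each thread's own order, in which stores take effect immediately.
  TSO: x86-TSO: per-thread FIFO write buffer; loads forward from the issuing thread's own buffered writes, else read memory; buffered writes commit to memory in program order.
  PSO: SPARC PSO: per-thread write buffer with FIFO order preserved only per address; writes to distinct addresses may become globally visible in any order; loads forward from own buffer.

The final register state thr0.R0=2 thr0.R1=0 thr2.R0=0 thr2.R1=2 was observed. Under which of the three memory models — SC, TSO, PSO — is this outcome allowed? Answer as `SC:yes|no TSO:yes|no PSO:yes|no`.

SC:no TSO:no PSO:yes

outcome vector order: (thr0.R0,thr0.R1,thr2.R0,thr2.R1)
under SC → (0,0,0,0), (0,0,0,2), (0,0,2,2), (0,1,0,0), (0,1,0,2), (0,1,2,2), (2,1,0,0), (2,1,0,2), (2,1,2,2)
under TSO → (0,0,0,0), (0,0,0,2), (0,0,2,2), (0,1,0,0), (0,1,0,2), (0,1,2,2), (2,1,0,0), (2,1,0,2), (2,1,2,2)
under PSO → (0,0,0,0), (0,0,0,2), (0,0,2,2), (0,1,0,0), (0,1,0,2), (0,1,2,2), (2,0,0,0), (2,0,0,2), (2,0,2,2), (2,1,0,0), (2,1,0,2), (2,1,2,2)
target (2,0,0,2) ∈ {PSO}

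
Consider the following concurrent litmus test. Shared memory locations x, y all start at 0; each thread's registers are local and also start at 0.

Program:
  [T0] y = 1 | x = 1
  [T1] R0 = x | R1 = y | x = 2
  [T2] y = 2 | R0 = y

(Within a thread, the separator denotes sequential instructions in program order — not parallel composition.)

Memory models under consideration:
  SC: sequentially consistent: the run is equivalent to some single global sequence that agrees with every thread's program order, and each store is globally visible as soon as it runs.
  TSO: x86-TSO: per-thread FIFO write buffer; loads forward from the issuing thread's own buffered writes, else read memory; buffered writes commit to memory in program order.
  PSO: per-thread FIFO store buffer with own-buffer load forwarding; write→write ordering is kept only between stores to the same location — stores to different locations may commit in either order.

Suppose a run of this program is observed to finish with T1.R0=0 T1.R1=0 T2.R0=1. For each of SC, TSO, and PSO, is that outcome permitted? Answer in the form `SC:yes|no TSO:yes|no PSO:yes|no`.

SC:yes TSO:yes PSO:yes

outcome vector order: (T1.R0,T1.R1,T2.R0)
[SC] allowed = {(0,0,1) (0,0,2) (0,1,1) (0,1,2) (0,2,1) (0,2,2) (1,1,1) (1,1,2) (1,2,2)}
[TSO] allowed = {(0,0,1) (0,0,2) (0,1,1) (0,1,2) (0,2,1) (0,2,2) (1,1,1) (1,1,2) (1,2,2)}
[PSO] allowed = {(0,0,1) (0,0,2) (0,1,1) (0,1,2) (0,2,1) (0,2,2) (1,0,1) (1,0,2) (1,1,1) (1,1,2) (1,2,1) (1,2,2)}
target (0,0,1) ∈ {SC,TSO,PSO}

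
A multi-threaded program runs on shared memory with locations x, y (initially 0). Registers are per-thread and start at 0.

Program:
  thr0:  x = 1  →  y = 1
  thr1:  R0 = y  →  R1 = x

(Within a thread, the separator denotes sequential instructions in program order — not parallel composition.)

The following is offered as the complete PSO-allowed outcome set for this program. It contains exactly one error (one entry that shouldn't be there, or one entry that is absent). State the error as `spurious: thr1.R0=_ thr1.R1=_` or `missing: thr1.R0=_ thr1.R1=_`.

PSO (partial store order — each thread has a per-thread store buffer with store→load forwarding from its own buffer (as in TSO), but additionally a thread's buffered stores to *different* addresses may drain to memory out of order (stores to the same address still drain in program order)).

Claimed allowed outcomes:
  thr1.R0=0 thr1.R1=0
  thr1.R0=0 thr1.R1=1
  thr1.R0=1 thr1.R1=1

outcome vector order: (thr1.R0,thr1.R1)
under PSO → 00, 01, 10, 11
PSO∖claimed = {10}

missing: thr1.R0=1 thr1.R1=0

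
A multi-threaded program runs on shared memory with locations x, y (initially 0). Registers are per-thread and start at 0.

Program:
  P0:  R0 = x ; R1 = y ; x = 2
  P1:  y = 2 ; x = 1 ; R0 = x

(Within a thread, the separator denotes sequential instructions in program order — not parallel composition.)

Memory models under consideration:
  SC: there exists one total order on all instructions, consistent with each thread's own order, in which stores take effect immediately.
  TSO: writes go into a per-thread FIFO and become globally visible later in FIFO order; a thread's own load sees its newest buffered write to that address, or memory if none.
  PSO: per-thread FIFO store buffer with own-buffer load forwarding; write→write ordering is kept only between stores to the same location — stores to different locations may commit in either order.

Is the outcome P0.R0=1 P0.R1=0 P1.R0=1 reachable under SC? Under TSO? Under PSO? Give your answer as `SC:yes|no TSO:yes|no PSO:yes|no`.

SC:no TSO:no PSO:yes

outcome vector order: (P0.R0,P0.R1,P1.R0)
SC: 6 outcomes — {001, 002, 021, 022, 121, 122}
TSO: 6 outcomes — {001, 002, 021, 022, 121, 122}
PSO: 8 outcomes — {001, 002, 021, 022, 101, 102, 121, 122}
target 101 ∈ {PSO}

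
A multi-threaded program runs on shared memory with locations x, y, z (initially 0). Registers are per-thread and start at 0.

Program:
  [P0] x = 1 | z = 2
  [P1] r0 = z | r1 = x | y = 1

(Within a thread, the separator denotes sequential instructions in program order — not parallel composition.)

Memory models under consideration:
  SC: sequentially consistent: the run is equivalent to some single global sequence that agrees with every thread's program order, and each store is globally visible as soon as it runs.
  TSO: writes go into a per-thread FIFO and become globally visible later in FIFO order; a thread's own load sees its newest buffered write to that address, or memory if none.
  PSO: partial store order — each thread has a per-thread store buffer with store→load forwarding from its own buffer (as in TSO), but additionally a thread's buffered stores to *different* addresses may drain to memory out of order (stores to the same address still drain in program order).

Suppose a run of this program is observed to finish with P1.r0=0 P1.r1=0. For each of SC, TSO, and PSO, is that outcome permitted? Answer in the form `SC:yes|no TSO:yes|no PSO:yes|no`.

SC:yes TSO:yes PSO:yes

outcome vector order: (P1.r0,P1.r1)
under SC → <0 0>; <0 1>; <2 1>
under TSO → <0 0>; <0 1>; <2 1>
under PSO → <0 0>; <0 1>; <2 0>; <2 1>
target <0 0> ∈ {SC,TSO,PSO}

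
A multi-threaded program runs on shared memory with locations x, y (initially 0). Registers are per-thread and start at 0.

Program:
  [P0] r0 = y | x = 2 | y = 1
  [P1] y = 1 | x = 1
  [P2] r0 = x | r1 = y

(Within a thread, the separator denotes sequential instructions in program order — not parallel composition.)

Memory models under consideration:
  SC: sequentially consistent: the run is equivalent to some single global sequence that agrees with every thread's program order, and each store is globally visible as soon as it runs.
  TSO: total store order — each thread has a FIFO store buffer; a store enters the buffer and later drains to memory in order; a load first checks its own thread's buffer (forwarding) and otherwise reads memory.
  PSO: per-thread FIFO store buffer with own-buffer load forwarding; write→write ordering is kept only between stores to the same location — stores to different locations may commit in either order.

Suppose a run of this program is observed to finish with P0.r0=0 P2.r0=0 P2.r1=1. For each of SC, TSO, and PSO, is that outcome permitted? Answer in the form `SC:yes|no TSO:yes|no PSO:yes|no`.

SC:yes TSO:yes PSO:yes

outcome vector order: (P0.r0,P2.r0,P2.r1)
SC: 9 outcomes — {000, 001, 011, 020, 021, 100, 101, 111, 121}
TSO: 9 outcomes — {000, 001, 011, 020, 021, 100, 101, 111, 121}
PSO: 11 outcomes — {000, 001, 010, 011, 020, 021, 100, 101, 110, 111, 121}
target 001 ∈ {SC,TSO,PSO}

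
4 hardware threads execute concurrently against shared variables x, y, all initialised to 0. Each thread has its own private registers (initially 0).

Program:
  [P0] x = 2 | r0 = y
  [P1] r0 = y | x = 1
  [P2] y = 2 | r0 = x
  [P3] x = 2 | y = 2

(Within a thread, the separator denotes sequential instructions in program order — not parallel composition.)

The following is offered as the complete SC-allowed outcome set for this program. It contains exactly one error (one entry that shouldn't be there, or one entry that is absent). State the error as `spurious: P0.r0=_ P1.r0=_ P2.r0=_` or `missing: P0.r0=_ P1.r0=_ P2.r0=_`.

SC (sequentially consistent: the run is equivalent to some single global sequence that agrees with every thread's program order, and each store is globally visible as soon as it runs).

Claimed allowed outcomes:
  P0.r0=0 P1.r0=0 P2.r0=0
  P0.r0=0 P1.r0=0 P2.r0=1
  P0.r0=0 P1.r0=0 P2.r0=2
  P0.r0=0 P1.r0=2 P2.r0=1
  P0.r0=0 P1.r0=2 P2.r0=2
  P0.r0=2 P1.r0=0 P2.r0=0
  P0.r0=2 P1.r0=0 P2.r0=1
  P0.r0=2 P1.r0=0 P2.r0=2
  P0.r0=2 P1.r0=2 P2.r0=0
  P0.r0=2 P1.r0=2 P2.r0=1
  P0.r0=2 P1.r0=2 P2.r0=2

spurious: P0.r0=0 P1.r0=0 P2.r0=0

outcome vector order: (P0.r0,P1.r0,P2.r0)
SC (10): <0 0 1>; <0 0 2>; <0 2 1>; <0 2 2>; <2 0 0>; <2 0 1>; <2 0 2>; <2 2 0>; <2 2 1>; <2 2 2>
claimed∖SC = {<0 0 0>}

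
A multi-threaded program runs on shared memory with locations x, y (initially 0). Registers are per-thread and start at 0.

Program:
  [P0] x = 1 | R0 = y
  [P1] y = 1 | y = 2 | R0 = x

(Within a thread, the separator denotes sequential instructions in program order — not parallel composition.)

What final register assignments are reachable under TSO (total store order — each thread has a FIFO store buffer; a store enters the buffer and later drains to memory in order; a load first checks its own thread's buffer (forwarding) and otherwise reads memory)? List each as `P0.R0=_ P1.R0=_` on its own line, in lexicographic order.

outcome vector order: (P0.R0,P1.R0)
|TSO outcomes| = 6

P0.R0=0 P1.R0=0
P0.R0=0 P1.R0=1
P0.R0=1 P1.R0=0
P0.R0=1 P1.R0=1
P0.R0=2 P1.R0=0
P0.R0=2 P1.R0=1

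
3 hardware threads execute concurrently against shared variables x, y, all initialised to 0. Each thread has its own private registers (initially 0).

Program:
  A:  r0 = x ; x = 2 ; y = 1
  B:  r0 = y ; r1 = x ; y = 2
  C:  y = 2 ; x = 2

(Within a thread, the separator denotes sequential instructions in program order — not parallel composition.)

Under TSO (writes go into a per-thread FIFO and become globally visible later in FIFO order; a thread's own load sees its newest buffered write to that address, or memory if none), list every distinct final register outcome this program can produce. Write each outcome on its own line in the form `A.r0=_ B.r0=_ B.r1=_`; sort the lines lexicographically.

outcome vector order: (A.r0,B.r0,B.r1)
|TSO outcomes| = 10

A.r0=0 B.r0=0 B.r1=0
A.r0=0 B.r0=0 B.r1=2
A.r0=0 B.r0=1 B.r1=2
A.r0=0 B.r0=2 B.r1=0
A.r0=0 B.r0=2 B.r1=2
A.r0=2 B.r0=0 B.r1=0
A.r0=2 B.r0=0 B.r1=2
A.r0=2 B.r0=1 B.r1=2
A.r0=2 B.r0=2 B.r1=0
A.r0=2 B.r0=2 B.r1=2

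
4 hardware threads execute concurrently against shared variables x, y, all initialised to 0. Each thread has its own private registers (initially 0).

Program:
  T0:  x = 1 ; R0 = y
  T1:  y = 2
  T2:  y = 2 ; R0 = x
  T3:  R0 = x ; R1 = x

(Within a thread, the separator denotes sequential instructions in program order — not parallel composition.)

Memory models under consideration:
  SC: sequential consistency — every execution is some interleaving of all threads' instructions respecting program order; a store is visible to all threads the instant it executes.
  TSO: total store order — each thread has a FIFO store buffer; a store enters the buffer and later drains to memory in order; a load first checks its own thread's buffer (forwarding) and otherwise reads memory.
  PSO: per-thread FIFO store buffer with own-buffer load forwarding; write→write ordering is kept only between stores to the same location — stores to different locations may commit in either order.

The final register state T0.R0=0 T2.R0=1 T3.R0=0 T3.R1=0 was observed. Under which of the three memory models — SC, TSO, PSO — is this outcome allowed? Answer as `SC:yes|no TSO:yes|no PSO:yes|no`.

SC:yes TSO:yes PSO:yes

outcome vector order: (T0.R0,T2.R0,T3.R0,T3.R1)
under SC → 0100 0101 0111 2000 2001 2011 2100 2101 2111
under TSO → 0000 0001 0011 0100 0101 0111 2000 2001 2011 2100 2101 2111
under PSO → 0000 0001 0011 0100 0101 0111 2000 2001 2011 2100 2101 2111
target 0100 ∈ {SC,TSO,PSO}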